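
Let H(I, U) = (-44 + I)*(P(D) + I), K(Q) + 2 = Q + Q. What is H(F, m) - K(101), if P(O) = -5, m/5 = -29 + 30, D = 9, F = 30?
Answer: -550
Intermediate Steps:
m = 5 (m = 5*(-29 + 30) = 5*1 = 5)
K(Q) = -2 + 2*Q (K(Q) = -2 + (Q + Q) = -2 + 2*Q)
H(I, U) = (-44 + I)*(-5 + I)
H(F, m) - K(101) = (220 + 30**2 - 49*30) - (-2 + 2*101) = (220 + 900 - 1470) - (-2 + 202) = -350 - 1*200 = -350 - 200 = -550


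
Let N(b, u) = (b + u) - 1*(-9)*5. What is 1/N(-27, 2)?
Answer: 1/20 ≈ 0.050000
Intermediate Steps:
N(b, u) = 45 + b + u (N(b, u) = (b + u) + 9*5 = (b + u) + 45 = 45 + b + u)
1/N(-27, 2) = 1/(45 - 27 + 2) = 1/20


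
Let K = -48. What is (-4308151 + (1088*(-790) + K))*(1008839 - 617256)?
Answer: -2023590909177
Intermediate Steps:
(-4308151 + (1088*(-790) + K))*(1008839 - 617256) = (-4308151 + (1088*(-790) - 48))*(1008839 - 617256) = (-4308151 + (-859520 - 48))*391583 = (-4308151 - 859568)*391583 = -5167719*391583 = -2023590909177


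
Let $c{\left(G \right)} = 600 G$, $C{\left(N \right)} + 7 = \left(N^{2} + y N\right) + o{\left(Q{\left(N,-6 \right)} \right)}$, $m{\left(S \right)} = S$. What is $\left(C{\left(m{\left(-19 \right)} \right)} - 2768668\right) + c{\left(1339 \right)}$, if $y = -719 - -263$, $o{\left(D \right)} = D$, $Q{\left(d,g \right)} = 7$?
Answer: $-1956243$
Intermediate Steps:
$y = -456$ ($y = -719 + 263 = -456$)
$C{\left(N \right)} = N^{2} - 456 N$ ($C{\left(N \right)} = -7 + \left(\left(N^{2} - 456 N\right) + 7\right) = -7 + \left(7 + N^{2} - 456 N\right) = N^{2} - 456 N$)
$\left(C{\left(m{\left(-19 \right)} \right)} - 2768668\right) + c{\left(1339 \right)} = \left(- 19 \left(-456 - 19\right) - 2768668\right) + 600 \cdot 1339 = \left(\left(-19\right) \left(-475\right) - 2768668\right) + 803400 = \left(9025 - 2768668\right) + 803400 = -2759643 + 803400 = -1956243$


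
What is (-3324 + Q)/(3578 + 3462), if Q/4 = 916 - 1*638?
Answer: -553/1760 ≈ -0.31420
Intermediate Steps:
Q = 1112 (Q = 4*(916 - 1*638) = 4*(916 - 638) = 4*278 = 1112)
(-3324 + Q)/(3578 + 3462) = (-3324 + 1112)/(3578 + 3462) = -2212/7040 = -2212*1/7040 = -553/1760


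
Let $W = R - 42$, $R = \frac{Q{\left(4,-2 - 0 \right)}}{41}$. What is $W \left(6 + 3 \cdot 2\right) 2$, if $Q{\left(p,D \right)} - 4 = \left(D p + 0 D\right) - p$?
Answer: $- \frac{41520}{41} \approx -1012.7$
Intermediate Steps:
$Q{\left(p,D \right)} = 4 - p + D p$ ($Q{\left(p,D \right)} = 4 - \left(p - D p\right) = 4 + \left(D p - p\right) = 4 + \left(- p + D p\right) = 4 - p + D p$)
$R = - \frac{8}{41}$ ($R = \frac{4 - 4 + \left(-2 - 0\right) 4}{41} = \left(4 - 4 + \left(-2 + 0\right) 4\right) \frac{1}{41} = \left(4 - 4 - 8\right) \frac{1}{41} = \left(-8\right) \frac{1}{41} = - \frac{8}{41} \approx -0.19512$)
$W = - \frac{1730}{41}$ ($W = - \frac{8}{41} - 42 = - \frac{1730}{41} \approx -42.195$)
$W \left(6 + 3 \cdot 2\right) 2 = - \frac{1730 \left(6 + 3 \cdot 2\right)}{41} \cdot 2 = - \frac{1730 \left(6 + 6\right)}{41} \cdot 2 = \left(- \frac{1730}{41}\right) 12 \cdot 2 = \left(- \frac{20760}{41}\right) 2 = - \frac{41520}{41}$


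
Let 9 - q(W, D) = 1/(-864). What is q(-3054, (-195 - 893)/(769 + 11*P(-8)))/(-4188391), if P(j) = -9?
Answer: -7777/3618769824 ≈ -2.1491e-6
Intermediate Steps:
q(W, D) = 7777/864 (q(W, D) = 9 - 1/(-864) = 9 - 1*(-1/864) = 9 + 1/864 = 7777/864)
q(-3054, (-195 - 893)/(769 + 11*P(-8)))/(-4188391) = (7777/864)/(-4188391) = (7777/864)*(-1/4188391) = -7777/3618769824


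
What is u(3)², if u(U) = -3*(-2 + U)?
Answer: 9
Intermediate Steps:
u(U) = 6 - 3*U
u(3)² = (6 - 3*3)² = (6 - 9)² = (-3)² = 9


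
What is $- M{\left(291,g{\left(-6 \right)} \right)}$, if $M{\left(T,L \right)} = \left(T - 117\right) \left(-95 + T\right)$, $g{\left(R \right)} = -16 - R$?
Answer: $-34104$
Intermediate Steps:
$M{\left(T,L \right)} = \left(-117 + T\right) \left(-95 + T\right)$
$- M{\left(291,g{\left(-6 \right)} \right)} = - (11115 + 291^{2} - 61692) = - (11115 + 84681 - 61692) = \left(-1\right) 34104 = -34104$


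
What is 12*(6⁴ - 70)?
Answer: 14712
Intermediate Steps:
12*(6⁴ - 70) = 12*(1296 - 70) = 12*1226 = 14712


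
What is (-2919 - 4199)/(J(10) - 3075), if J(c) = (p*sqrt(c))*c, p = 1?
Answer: 875514/378185 + 14236*sqrt(10)/1890925 ≈ 2.3388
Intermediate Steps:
J(c) = c**(3/2) (J(c) = (1*sqrt(c))*c = sqrt(c)*c = c**(3/2))
(-2919 - 4199)/(J(10) - 3075) = (-2919 - 4199)/(10**(3/2) - 3075) = -7118/(10*sqrt(10) - 3075) = -7118/(-3075 + 10*sqrt(10))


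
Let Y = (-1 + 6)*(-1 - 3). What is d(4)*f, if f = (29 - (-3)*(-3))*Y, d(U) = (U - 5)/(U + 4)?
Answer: 50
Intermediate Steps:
Y = -20 (Y = 5*(-4) = -20)
d(U) = (-5 + U)/(4 + U)
f = -400 (f = (29 - (-3)*(-3))*(-20) = (29 - 1*9)*(-20) = (29 - 9)*(-20) = 20*(-20) = -400)
d(4)*f = ((-5 + 4)/(4 + 4))*(-400) = (-1/8)*(-400) = ((⅛)*(-1))*(-400) = -⅛*(-400) = 50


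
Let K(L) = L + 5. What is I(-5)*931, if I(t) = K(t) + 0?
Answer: 0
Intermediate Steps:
K(L) = 5 + L
I(t) = 5 + t (I(t) = (5 + t) + 0 = 5 + t)
I(-5)*931 = (5 - 5)*931 = 0*931 = 0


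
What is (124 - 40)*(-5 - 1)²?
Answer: 3024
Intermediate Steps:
(124 - 40)*(-5 - 1)² = 84*(-6)² = 84*36 = 3024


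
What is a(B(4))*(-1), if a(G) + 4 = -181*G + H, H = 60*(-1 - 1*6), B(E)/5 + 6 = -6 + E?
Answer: -6816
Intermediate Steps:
B(E) = -60 + 5*E (B(E) = -30 + 5*(-6 + E) = -30 + (-30 + 5*E) = -60 + 5*E)
H = -420 (H = 60*(-1 - 6) = 60*(-7) = -420)
a(G) = -424 - 181*G (a(G) = -4 + (-181*G - 420) = -4 + (-420 - 181*G) = -424 - 181*G)
a(B(4))*(-1) = (-424 - 181*(-60 + 5*4))*(-1) = (-424 - 181*(-60 + 20))*(-1) = (-424 - 181*(-40))*(-1) = (-424 + 7240)*(-1) = 6816*(-1) = -6816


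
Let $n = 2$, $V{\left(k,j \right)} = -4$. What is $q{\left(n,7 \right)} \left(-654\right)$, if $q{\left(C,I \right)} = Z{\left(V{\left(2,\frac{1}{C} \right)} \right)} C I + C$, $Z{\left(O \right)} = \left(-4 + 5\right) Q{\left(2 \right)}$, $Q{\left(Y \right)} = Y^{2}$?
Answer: $-37932$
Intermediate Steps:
$Z{\left(O \right)} = 4$ ($Z{\left(O \right)} = \left(-4 + 5\right) 2^{2} = 1 \cdot 4 = 4$)
$q{\left(C,I \right)} = C + 4 C I$ ($q{\left(C,I \right)} = 4 C I + C = C + 4 C I$)
$q{\left(n,7 \right)} \left(-654\right) = 2 \left(1 + 4 \cdot 7\right) \left(-654\right) = 2 \left(1 + 28\right) \left(-654\right) = 2 \cdot 29 \left(-654\right) = 58 \left(-654\right) = -37932$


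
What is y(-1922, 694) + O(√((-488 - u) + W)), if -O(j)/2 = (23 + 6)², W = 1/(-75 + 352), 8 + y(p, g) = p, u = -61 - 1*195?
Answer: -3612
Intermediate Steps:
u = -256 (u = -61 - 195 = -256)
y(p, g) = -8 + p
W = 1/277 ≈ 0.0036101
O(j) = -1682 (O(j) = -2*(23 + 6)² = -2*29² = -2*841 = -1682)
y(-1922, 694) + O(√((-488 - u) + W)) = (-8 - 1922) - 1682 = -1930 - 1682 = -3612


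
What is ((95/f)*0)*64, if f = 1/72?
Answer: 0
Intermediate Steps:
f = 1/72 ≈ 0.013889
((95/f)*0)*64 = ((95/(1/72))*0)*64 = ((95*72)*0)*64 = (6840*0)*64 = 0*64 = 0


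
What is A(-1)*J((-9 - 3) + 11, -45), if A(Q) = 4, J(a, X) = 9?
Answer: 36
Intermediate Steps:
A(-1)*J((-9 - 3) + 11, -45) = 4*9 = 36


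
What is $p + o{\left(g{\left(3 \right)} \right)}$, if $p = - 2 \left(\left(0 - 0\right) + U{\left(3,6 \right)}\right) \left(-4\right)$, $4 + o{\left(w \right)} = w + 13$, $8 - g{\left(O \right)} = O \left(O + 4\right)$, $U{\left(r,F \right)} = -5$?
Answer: $-44$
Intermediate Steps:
$g{\left(O \right)} = 8 - O \left(4 + O\right)$ ($g{\left(O \right)} = 8 - O \left(O + 4\right) = 8 - O \left(4 + O\right)$)
$o{\left(w \right)} = 9 + w$ ($o{\left(w \right)} = -4 + \left(w + 13\right) = -4 + \left(13 + w\right) = 9 + w$)
$p = -40$ ($p = - 2 \left(\left(0 - 0\right) - 5\right) \left(-4\right) = - 2 \left(\left(0 + \left(-2 + 2\right)\right) - 5\right) \left(-4\right) = - 2 \left(\left(0 + 0\right) - 5\right) \left(-4\right) = - 2 \left(0 - 5\right) \left(-4\right) = \left(-2\right) \left(-5\right) \left(-4\right) = 10 \left(-4\right) = -40$)
$p + o{\left(g{\left(3 \right)} \right)} = -40 + \left(9 - 13\right) = -40 - 4 = -44$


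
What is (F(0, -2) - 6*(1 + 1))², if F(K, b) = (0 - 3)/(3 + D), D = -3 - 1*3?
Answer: 121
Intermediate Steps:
D = -6 (D = -3 - 3 = -6)
F(K, b) = 1 (F(K, b) = (0 - 3)/(3 - 6) = -3/(-3) = -3*(-⅓) = 1)
(F(0, -2) - 6*(1 + 1))² = (1 - 6*(1 + 1))² = (1 - 6*2)² = (1 - 12)² = (-11)² = 121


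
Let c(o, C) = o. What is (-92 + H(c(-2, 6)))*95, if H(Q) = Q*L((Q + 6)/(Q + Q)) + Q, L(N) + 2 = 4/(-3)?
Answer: -24890/3 ≈ -8296.7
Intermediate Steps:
L(N) = -10/3 (L(N) = -2 + 4/(-3) = -2 + 4*(-1/3) = -2 - 4/3 = -10/3)
H(Q) = -7*Q/3 (H(Q) = Q*(-10/3) + Q = -10*Q/3 + Q = -7*Q/3)
(-92 + H(c(-2, 6)))*95 = (-92 - 7/3*(-2))*95 = (-92 + 14/3)*95 = -262/3*95 = -24890/3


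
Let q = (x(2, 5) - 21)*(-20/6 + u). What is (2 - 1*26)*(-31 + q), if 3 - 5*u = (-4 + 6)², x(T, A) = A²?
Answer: 5416/5 ≈ 1083.2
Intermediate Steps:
u = -⅕ (u = ⅗ - (-4 + 6)²/5 = ⅗ - ⅕*2² = ⅗ - ⅕*4 = ⅗ - ⅘ = -⅕ ≈ -0.20000)
q = -212/15 (q = (5² - 21)*(-20/6 - ⅕) = (25 - 21)*(-20*⅙ - ⅕) = 4*(-10/3 - ⅕) = 4*(-53/15) = -212/15 ≈ -14.133)
(2 - 1*26)*(-31 + q) = (2 - 1*26)*(-31 - 212/15) = (2 - 26)*(-677/15) = -24*(-677/15) = 5416/5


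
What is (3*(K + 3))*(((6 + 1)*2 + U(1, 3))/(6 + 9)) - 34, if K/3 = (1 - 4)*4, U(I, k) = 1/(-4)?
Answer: -499/4 ≈ -124.75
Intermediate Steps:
U(I, k) = -¼ (U(I, k) = 1*(-¼) = -¼)
K = -36 (K = 3*((1 - 4)*4) = 3*(-3*4) = 3*(-12) = -36)
(3*(K + 3))*(((6 + 1)*2 + U(1, 3))/(6 + 9)) - 34 = (3*(-36 + 3))*(((6 + 1)*2 - ¼)/(6 + 9)) - 34 = (3*(-33))*((7*2 - ¼)/15) - 34 = -99*(14 - ¼)/15 - 34 = -5445/(4*15) - 34 = -99*11/12 - 34 = -363/4 - 34 = -499/4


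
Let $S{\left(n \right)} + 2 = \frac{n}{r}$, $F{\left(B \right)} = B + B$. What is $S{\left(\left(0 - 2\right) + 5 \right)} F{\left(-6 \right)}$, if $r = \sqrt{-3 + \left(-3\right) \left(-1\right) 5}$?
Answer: $24 - 6 \sqrt{3} \approx 13.608$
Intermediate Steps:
$r = 2 \sqrt{3}$ ($r = \sqrt{-3 + 3 \cdot 5} = \sqrt{-3 + 15} = \sqrt{12} = 2 \sqrt{3} \approx 3.4641$)
$F{\left(B \right)} = 2 B$
$S{\left(n \right)} = -2 + \frac{n \sqrt{3}}{6}$ ($S{\left(n \right)} = -2 + \frac{n}{2 \sqrt{3}} = -2 + n \frac{\sqrt{3}}{6} = -2 + \frac{n \sqrt{3}}{6}$)
$S{\left(\left(0 - 2\right) + 5 \right)} F{\left(-6 \right)} = \left(-2 + \frac{\left(\left(0 - 2\right) + 5\right) \sqrt{3}}{6}\right) 2 \left(-6\right) = \left(-2 + \frac{\left(\left(0 - 2\right) + 5\right) \sqrt{3}}{6}\right) \left(-12\right) = \left(-2 + \frac{\left(-2 + 5\right) \sqrt{3}}{6}\right) \left(-12\right) = \left(-2 + \frac{1}{6} \cdot 3 \sqrt{3}\right) \left(-12\right) = \left(-2 + \frac{\sqrt{3}}{2}\right) \left(-12\right) = 24 - 6 \sqrt{3}$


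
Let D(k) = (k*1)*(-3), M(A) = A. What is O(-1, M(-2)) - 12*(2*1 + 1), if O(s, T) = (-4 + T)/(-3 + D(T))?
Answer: -38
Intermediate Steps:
D(k) = -3*k (D(k) = k*(-3) = -3*k)
O(s, T) = (-4 + T)/(-3 - 3*T)
O(-1, M(-2)) - 12*(2*1 + 1) = (4 - 1*(-2))/(3*(1 - 2)) - 12*(2*1 + 1) = (1/3)*(4 + 2)/(-1) - 12*(2 + 1) = (1/3)*(-1)*6 - 12*3 = -2 - 36 = -38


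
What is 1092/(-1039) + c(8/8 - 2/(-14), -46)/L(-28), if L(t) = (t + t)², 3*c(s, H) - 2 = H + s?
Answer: -6018871/5702032 ≈ -1.0556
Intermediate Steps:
c(s, H) = ⅔ + H/3 + s/3 (c(s, H) = ⅔ + (H + s)/3 = ⅔ + (H/3 + s/3) = ⅔ + H/3 + s/3)
L(t) = 4*t² (L(t) = (2*t)² = 4*t²)
1092/(-1039) + c(8/8 - 2/(-14), -46)/L(-28) = 1092/(-1039) + (⅔ + (⅓)*(-46) + (8/8 - 2/(-14))/3)/((4*(-28)²)) = 1092*(-1/1039) + (⅔ - 46/3 + (8*(⅛) - 2*(-1/14))/3)/((4*784)) = -1092/1039 + (⅔ - 46/3 + (1 + ⅐)/3)/3136 = -1092/1039 + (⅔ - 46/3 + (⅓)*(8/7))*(1/3136) = -1092/1039 + (⅔ - 46/3 + 8/21)*(1/3136) = -1092/1039 - 100/7*1/3136 = -1092/1039 - 25/5488 = -6018871/5702032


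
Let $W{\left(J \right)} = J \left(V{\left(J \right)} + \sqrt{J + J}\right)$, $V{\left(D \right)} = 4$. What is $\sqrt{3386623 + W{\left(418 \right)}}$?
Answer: $\sqrt{3388295 + 836 \sqrt{209}} \approx 1844.0$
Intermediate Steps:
$W{\left(J \right)} = J \left(4 + \sqrt{2} \sqrt{J}\right)$ ($W{\left(J \right)} = J \left(4 + \sqrt{J + J}\right) = J \left(4 + \sqrt{2 J}\right) = J \left(4 + \sqrt{2} \sqrt{J}\right)$)
$\sqrt{3386623 + W{\left(418 \right)}} = \sqrt{3386623 + \left(4 \cdot 418 + \sqrt{2} \cdot 418^{\frac{3}{2}}\right)} = \sqrt{3386623 + \left(1672 + \sqrt{2} \cdot 418 \sqrt{418}\right)} = \sqrt{3386623 + \left(1672 + 836 \sqrt{209}\right)} = \sqrt{3388295 + 836 \sqrt{209}}$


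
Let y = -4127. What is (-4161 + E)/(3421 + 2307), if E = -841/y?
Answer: -8585803/11819728 ≈ -0.72640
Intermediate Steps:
E = 841/4127 (E = -841/(-4127) = -841*(-1/4127) = 841/4127 ≈ 0.20378)
(-4161 + E)/(3421 + 2307) = (-4161 + 841/4127)/(3421 + 2307) = -17171606/4127/5728 = -17171606/4127*1/5728 = -8585803/11819728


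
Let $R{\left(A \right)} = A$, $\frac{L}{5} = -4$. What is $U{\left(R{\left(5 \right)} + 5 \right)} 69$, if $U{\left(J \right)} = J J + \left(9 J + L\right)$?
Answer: $11730$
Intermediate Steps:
$L = -20$ ($L = 5 \left(-4\right) = -20$)
$U{\left(J \right)} = -20 + J^{2} + 9 J$ ($U{\left(J \right)} = J J + \left(9 J - 20\right) = J^{2} + \left(-20 + 9 J\right) = -20 + J^{2} + 9 J$)
$U{\left(R{\left(5 \right)} + 5 \right)} 69 = \left(-20 + \left(5 + 5\right)^{2} + 9 \left(5 + 5\right)\right) 69 = \left(-20 + 10^{2} + 9 \cdot 10\right) 69 = \left(-20 + 100 + 90\right) 69 = 170 \cdot 69 = 11730$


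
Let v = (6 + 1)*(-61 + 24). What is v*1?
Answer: -259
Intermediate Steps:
v = -259 (v = 7*(-37) = -259)
v*1 = -259*1 = -259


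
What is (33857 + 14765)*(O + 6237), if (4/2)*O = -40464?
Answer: -680464890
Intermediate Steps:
O = -20232 (O = (½)*(-40464) = -20232)
(33857 + 14765)*(O + 6237) = (33857 + 14765)*(-20232 + 6237) = 48622*(-13995) = -680464890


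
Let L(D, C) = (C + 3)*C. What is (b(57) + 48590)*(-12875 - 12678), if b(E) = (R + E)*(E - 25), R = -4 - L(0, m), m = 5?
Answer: -1252250318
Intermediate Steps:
L(D, C) = C*(3 + C) (L(D, C) = (3 + C)*C = C*(3 + C))
R = -44 (R = -4 - 5*(3 + 5) = -4 - 5*8 = -4 - 1*40 = -4 - 40 = -44)
b(E) = (-44 + E)*(-25 + E) (b(E) = (-44 + E)*(E - 25) = (-44 + E)*(-25 + E))
(b(57) + 48590)*(-12875 - 12678) = ((1100 + 57² - 69*57) + 48590)*(-12875 - 12678) = ((1100 + 3249 - 3933) + 48590)*(-25553) = (416 + 48590)*(-25553) = 49006*(-25553) = -1252250318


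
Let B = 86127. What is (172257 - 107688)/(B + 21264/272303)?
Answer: 5860777469/7817553915 ≈ 0.74969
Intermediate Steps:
(172257 - 107688)/(B + 21264/272303) = (172257 - 107688)/(86127 + 21264/272303) = 64569/(86127 + 21264*(1/272303)) = 64569/(86127 + 21264/272303) = 64569/(23452661745/272303) = 64569*(272303/23452661745) = 5860777469/7817553915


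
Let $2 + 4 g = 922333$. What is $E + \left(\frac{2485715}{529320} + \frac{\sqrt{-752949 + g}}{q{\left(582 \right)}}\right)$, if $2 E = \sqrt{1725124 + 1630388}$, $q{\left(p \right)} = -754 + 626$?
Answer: $\frac{497143}{105864} + \sqrt{838878} - \frac{i \sqrt{2089465}}{256} \approx 920.6 - 5.6465 i$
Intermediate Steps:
$g = \frac{922331}{4}$ ($g = - \frac{1}{2} + \frac{1}{4} \cdot 922333 = - \frac{1}{2} + \frac{922333}{4} = \frac{922331}{4} \approx 2.3058 \cdot 10^{5}$)
$q{\left(p \right)} = -128$
$E = \sqrt{838878}$ ($E = \frac{\sqrt{1725124 + 1630388}}{2} = \frac{\sqrt{3355512}}{2} = \frac{2 \sqrt{838878}}{2} = \sqrt{838878} \approx 915.9$)
$E + \left(\frac{2485715}{529320} + \frac{\sqrt{-752949 + g}}{q{\left(582 \right)}}\right) = \sqrt{838878} + \left(\frac{2485715}{529320} + \frac{\sqrt{-752949 + \frac{922331}{4}}}{-128}\right) = \sqrt{838878} + \left(2485715 \cdot \frac{1}{529320} + \sqrt{- \frac{2089465}{4}} \left(- \frac{1}{128}\right)\right) = \sqrt{838878} + \left(\frac{497143}{105864} + \frac{i \sqrt{2089465}}{2} \left(- \frac{1}{128}\right)\right) = \sqrt{838878} + \left(\frac{497143}{105864} - \frac{i \sqrt{2089465}}{256}\right) = \frac{497143}{105864} + \sqrt{838878} - \frac{i \sqrt{2089465}}{256}$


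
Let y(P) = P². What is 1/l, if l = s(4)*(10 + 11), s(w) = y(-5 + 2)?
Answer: 1/189 ≈ 0.0052910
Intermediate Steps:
s(w) = 9 (s(w) = (-5 + 2)² = (-3)² = 9)
l = 189 (l = 9*(10 + 11) = 9*21 = 189)
1/l = 1/189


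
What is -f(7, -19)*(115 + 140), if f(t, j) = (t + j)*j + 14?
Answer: -61710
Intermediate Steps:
f(t, j) = 14 + j*(j + t) (f(t, j) = (j + t)*j + 14 = j*(j + t) + 14 = 14 + j*(j + t))
-f(7, -19)*(115 + 140) = -(14 + (-19)² - 19*7)*(115 + 140) = -(14 + 361 - 133)*255 = -242*255 = -1*61710 = -61710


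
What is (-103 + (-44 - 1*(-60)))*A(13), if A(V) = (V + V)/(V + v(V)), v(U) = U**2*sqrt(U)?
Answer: 29/366 - 377*sqrt(13)/366 ≈ -3.6347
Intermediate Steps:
v(U) = U**(5/2)
A(V) = 2*V/(V + V**(5/2)) (A(V) = (V + V)/(V + V**(5/2)) = (2*V)/(V + V**(5/2)) = 2*V/(V + V**(5/2)))
(-103 + (-44 - 1*(-60)))*A(13) = (-103 + (-44 - 1*(-60)))*(2*13/(13 + 13**(5/2))) = (-103 + (-44 + 60))*(2*13/(13 + 169*sqrt(13))) = (-103 + 16)*(26/(13 + 169*sqrt(13))) = -2262/(13 + 169*sqrt(13))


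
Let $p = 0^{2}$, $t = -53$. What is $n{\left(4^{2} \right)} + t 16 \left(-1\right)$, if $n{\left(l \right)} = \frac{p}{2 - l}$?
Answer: $848$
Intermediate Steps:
$p = 0$
$n{\left(l \right)} = 0$ ($n{\left(l \right)} = \frac{0}{2 - l} = 0$)
$n{\left(4^{2} \right)} + t 16 \left(-1\right) = 0 - 53 \cdot 16 \left(-1\right) = 0 - -848 = 0 + 848 = 848$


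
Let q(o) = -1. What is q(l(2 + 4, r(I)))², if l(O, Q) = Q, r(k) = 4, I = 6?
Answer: 1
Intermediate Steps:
q(l(2 + 4, r(I)))² = (-1)² = 1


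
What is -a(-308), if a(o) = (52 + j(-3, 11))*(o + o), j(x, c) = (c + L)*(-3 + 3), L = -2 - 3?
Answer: 32032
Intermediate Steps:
L = -5
j(x, c) = 0 (j(x, c) = (c - 5)*(-3 + 3) = (-5 + c)*0 = 0)
a(o) = 104*o (a(o) = (52 + 0)*(o + o) = 52*(2*o) = 104*o)
-a(-308) = -104*(-308) = -1*(-32032) = 32032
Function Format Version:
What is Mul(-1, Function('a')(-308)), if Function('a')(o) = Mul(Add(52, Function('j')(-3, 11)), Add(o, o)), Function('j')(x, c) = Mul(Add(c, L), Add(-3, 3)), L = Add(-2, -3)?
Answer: 32032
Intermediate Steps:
L = -5
Function('j')(x, c) = 0 (Function('j')(x, c) = Mul(Add(c, -5), Add(-3, 3)) = Mul(Add(-5, c), 0) = 0)
Function('a')(o) = Mul(104, o) (Function('a')(o) = Mul(Add(52, 0), Add(o, o)) = Mul(52, Mul(2, o)) = Mul(104, o))
Mul(-1, Function('a')(-308)) = Mul(-1, Mul(104, -308)) = Mul(-1, -32032) = 32032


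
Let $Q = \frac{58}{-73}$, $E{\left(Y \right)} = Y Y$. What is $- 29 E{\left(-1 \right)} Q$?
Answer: $\frac{1682}{73} \approx 23.041$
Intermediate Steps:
$E{\left(Y \right)} = Y^{2}$
$Q = - \frac{58}{73}$ ($Q = 58 \left(- \frac{1}{73}\right) = - \frac{58}{73} \approx -0.79452$)
$- 29 E{\left(-1 \right)} Q = - 29 \left(-1\right)^{2} \left(- \frac{58}{73}\right) = \left(-29\right) 1 \left(- \frac{58}{73}\right) = \left(-29\right) \left(- \frac{58}{73}\right) = \frac{1682}{73}$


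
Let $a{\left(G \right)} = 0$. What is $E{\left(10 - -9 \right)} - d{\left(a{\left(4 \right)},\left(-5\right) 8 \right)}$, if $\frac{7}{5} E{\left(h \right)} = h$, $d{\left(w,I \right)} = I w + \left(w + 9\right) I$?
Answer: $\frac{2615}{7} \approx 373.57$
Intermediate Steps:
$d{\left(w,I \right)} = I w + I \left(9 + w\right)$ ($d{\left(w,I \right)} = I w + \left(9 + w\right) I = I w + I \left(9 + w\right)$)
$E{\left(h \right)} = \frac{5 h}{7}$
$E{\left(10 - -9 \right)} - d{\left(a{\left(4 \right)},\left(-5\right) 8 \right)} = \frac{5 \left(10 - -9\right)}{7} - \left(-5\right) 8 \left(9 + 2 \cdot 0\right) = \frac{5 \left(10 + 9\right)}{7} - - 40 \left(9 + 0\right) = \frac{5}{7} \cdot 19 - \left(-40\right) 9 = \frac{95}{7} - -360 = \frac{95}{7} + 360 = \frac{2615}{7}$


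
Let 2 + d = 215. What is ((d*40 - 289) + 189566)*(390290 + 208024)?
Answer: 118344714258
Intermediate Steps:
d = 213 (d = -2 + 215 = 213)
((d*40 - 289) + 189566)*(390290 + 208024) = ((213*40 - 289) + 189566)*(390290 + 208024) = ((8520 - 289) + 189566)*598314 = (8231 + 189566)*598314 = 197797*598314 = 118344714258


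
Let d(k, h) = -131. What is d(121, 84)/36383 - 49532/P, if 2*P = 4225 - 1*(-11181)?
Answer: -1803131849/280258249 ≈ -6.4338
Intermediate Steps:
P = 7703 (P = (4225 - 1*(-11181))/2 = (4225 + 11181)/2 = (½)*15406 = 7703)
d(121, 84)/36383 - 49532/P = -131/36383 - 49532/7703 = -1803131849/280258249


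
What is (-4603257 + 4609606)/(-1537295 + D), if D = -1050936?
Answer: -6349/2588231 ≈ -0.0024530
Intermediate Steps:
(-4603257 + 4609606)/(-1537295 + D) = (-4603257 + 4609606)/(-1537295 - 1050936) = 6349/(-2588231) = 6349*(-1/2588231) = -6349/2588231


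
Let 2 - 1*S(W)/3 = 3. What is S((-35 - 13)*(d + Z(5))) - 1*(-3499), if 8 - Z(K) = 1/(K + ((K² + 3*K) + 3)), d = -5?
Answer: 3496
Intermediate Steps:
Z(K) = 8 - 1/(3 + K² + 4*K) (Z(K) = 8 - 1/(K + ((K² + 3*K) + 3)) = 8 - 1/(K + (3 + K² + 3*K)) = 8 - 1/(3 + K² + 4*K))
S(W) = -3 (S(W) = 6 - 3*3 = 6 - 9 = -3)
S((-35 - 13)*(d + Z(5))) - 1*(-3499) = -3 - 1*(-3499) = -3 + 3499 = 3496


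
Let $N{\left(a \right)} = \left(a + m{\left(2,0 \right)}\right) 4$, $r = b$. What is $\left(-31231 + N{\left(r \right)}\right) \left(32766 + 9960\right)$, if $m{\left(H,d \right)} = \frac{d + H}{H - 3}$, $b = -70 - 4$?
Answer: $-1347364410$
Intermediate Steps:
$b = -74$
$r = -74$
$m{\left(H,d \right)} = \frac{H + d}{-3 + H}$ ($m{\left(H,d \right)} = \frac{H + d}{H + \left(-3 + 0\right)} = \frac{H + d}{H - 3} = \frac{H + d}{-3 + H}$)
$N{\left(a \right)} = -8 + 4 a$ ($N{\left(a \right)} = \left(a + \frac{2 + 0}{-3 + 2}\right) 4 = \left(a + \frac{1}{-1} \cdot 2\right) 4 = \left(a - 2\right) 4 = \left(-2 + a\right) 4 = -8 + 4 a$)
$\left(-31231 + N{\left(r \right)}\right) \left(32766 + 9960\right) = \left(-31231 + \left(-8 + 4 \left(-74\right)\right)\right) \left(32766 + 9960\right) = \left(-31231 - 304\right) 42726 = \left(-31535\right) 42726 = -1347364410$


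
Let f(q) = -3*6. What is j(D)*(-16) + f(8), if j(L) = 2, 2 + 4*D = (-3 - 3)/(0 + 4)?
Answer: -50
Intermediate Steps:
D = -7/8 (D = -½ + ((-3 - 3)/(0 + 4))/4 = -½ + (-6/4)/4 = -½ + (-6*¼)/4 = -½ + (¼)*(-3/2) = -½ - 3/8 = -7/8 ≈ -0.87500)
f(q) = -18
j(D)*(-16) + f(8) = 2*(-16) - 18 = -32 - 18 = -50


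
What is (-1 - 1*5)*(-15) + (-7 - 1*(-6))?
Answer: 89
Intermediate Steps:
(-1 - 1*5)*(-15) + (-7 - 1*(-6)) = (-1 - 5)*(-15) + (-7 + 6) = -6*(-15) - 1 = 90 - 1 = 89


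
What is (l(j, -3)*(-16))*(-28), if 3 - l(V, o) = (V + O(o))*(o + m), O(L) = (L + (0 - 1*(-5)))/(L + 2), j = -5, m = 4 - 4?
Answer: -8064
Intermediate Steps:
m = 0
O(L) = (5 + L)/(2 + L) (O(L) = (L + (0 + 5))/(2 + L) = (L + 5)/(2 + L) = (5 + L)/(2 + L))
l(V, o) = 3 - o*(V + (5 + o)/(2 + o)) (l(V, o) = 3 - (V + (5 + o)/(2 + o))*(o + 0) = 3 - (V + (5 + o)/(2 + o))*o = 3 - o*(V + (5 + o)/(2 + o)))
(l(j, -3)*(-16))*(-28) = ((((2 - 3)*(3 - 1*(-5)*(-3)) - 1*(-3)*(5 - 3))/(2 - 3))*(-16))*(-28) = (((-(3 - 15) - 1*(-3)*2)/(-1))*(-16))*(-28) = (-(-1*(-12) + 6)*(-16))*(-28) = (-(12 + 6)*(-16))*(-28) = (-1*18*(-16))*(-28) = -18*(-16)*(-28) = 288*(-28) = -8064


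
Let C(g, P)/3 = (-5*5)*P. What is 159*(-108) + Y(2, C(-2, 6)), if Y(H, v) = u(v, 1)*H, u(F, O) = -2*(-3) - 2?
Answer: -17164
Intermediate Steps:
C(g, P) = -75*P (C(g, P) = 3*((-5*5)*P) = 3*(-25*P) = -75*P)
u(F, O) = 4 (u(F, O) = 6 - 2 = 4)
Y(H, v) = 4*H
159*(-108) + Y(2, C(-2, 6)) = 159*(-108) + 4*2 = -17172 + 8 = -17164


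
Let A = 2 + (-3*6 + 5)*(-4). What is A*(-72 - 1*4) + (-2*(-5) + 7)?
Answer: -4087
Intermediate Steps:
A = 54 (A = 2 + (-18 + 5)*(-4) = 2 - 13*(-4) = 2 + 52 = 54)
A*(-72 - 1*4) + (-2*(-5) + 7) = 54*(-72 - 1*4) + (-2*(-5) + 7) = 54*(-72 - 4) + (10 + 7) = 54*(-76) + 17 = -4104 + 17 = -4087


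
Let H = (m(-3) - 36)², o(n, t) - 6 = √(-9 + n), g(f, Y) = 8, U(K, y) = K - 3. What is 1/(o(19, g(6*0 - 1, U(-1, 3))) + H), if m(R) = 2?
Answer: 581/675117 - √10/1350234 ≈ 0.00085825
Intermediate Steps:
U(K, y) = -3 + K
o(n, t) = 6 + √(-9 + n)
H = 1156 (H = (2 - 36)² = (-34)² = 1156)
1/(o(19, g(6*0 - 1, U(-1, 3))) + H) = 1/((6 + √(-9 + 19)) + 1156) = 1/((6 + √10) + 1156) = 1/(1162 + √10)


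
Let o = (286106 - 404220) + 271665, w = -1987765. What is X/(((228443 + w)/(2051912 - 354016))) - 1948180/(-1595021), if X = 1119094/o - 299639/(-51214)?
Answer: -63216030891020789392710/5516874362959274301617 ≈ -11.459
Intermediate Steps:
o = 153551 (o = -118114 + 271665 = 153551)
X = 103323148205/7863960914 (X = 1119094/153551 - 299639/(-51214) = 1119094*(1/153551) - 299639*(-1/51214) = 1119094/153551 + 299639/51214 = 103323148205/7863960914 ≈ 13.139)
X/(((228443 + w)/(2051912 - 354016))) - 1948180/(-1595021) = 103323148205/(7863960914*(((228443 - 1987765)/(2051912 - 354016)))) - 1948180/(-1595021) = 103323148205/(7863960914*((-1759322/1697896))) - 1948180*(-1/1595021) = 103323148205/(7863960914*((-1759322*1/1697896))) + 1948180/1595021 = 103323148205/(7863960914*(-879661/848948)) + 1948180/1595021 = (103323148205/7863960914)*(-848948/879661) + 1948180/1595021 = -43857990011169170/3458809860785077 + 1948180/1595021 = -63216030891020789392710/5516874362959274301617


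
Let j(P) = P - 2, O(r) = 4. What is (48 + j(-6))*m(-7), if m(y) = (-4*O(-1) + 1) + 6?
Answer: -360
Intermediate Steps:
j(P) = -2 + P
m(y) = -9 (m(y) = (-4*4 + 1) + 6 = (-16 + 1) + 6 = -15 + 6 = -9)
(48 + j(-6))*m(-7) = (48 + (-2 - 6))*(-9) = (48 - 8)*(-9) = 40*(-9) = -360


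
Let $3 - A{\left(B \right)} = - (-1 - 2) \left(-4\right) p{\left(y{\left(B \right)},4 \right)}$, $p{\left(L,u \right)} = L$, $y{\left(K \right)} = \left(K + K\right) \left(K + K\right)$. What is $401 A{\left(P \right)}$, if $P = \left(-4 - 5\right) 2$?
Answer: $6237555$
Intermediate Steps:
$P = -18$ ($P = \left(-9\right) 2 = -18$)
$y{\left(K \right)} = 4 K^{2}$ ($y{\left(K \right)} = 2 K 2 K = 4 K^{2}$)
$A{\left(B \right)} = 3 + 48 B^{2}$ ($A{\left(B \right)} = 3 - - (-1 - 2) \left(-4\right) 4 B^{2} = 3 - \left(-1\right) \left(-3\right) \left(-4\right) 4 B^{2} = 3 - 3 \left(-4\right) 4 B^{2} = 3 - - 12 \cdot 4 B^{2} = 3 - - 48 B^{2} = 3 + 48 B^{2}$)
$401 A{\left(P \right)} = 401 \left(3 + 48 \left(-18\right)^{2}\right) = 401 \left(3 + 48 \cdot 324\right) = 401 \left(3 + 15552\right) = 401 \cdot 15555 = 6237555$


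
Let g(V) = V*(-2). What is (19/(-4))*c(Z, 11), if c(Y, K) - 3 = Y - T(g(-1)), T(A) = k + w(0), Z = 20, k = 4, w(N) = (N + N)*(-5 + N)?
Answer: -361/4 ≈ -90.250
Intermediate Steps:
w(N) = 2*N*(-5 + N) (w(N) = (2*N)*(-5 + N) = 2*N*(-5 + N))
g(V) = -2*V
T(A) = 4 (T(A) = 4 + 2*0*(-5 + 0) = 4 + 2*0*(-5) = 4 + 0 = 4)
c(Y, K) = -1 + Y (c(Y, K) = 3 + (Y - 1*4) = 3 + (Y - 4) = 3 + (-4 + Y) = -1 + Y)
(19/(-4))*c(Z, 11) = (19/(-4))*(-1 + 20) = (19*(-¼))*19 = -19/4*19 = -361/4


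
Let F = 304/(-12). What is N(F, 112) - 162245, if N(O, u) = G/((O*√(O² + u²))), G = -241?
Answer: -162245 + 2169*√7417/2254768 ≈ -1.6225e+5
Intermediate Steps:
F = -76/3 (F = 304*(-1/12) = -76/3 ≈ -25.333)
N(O, u) = -241/(O*√(O² + u²)) (N(O, u) = -241*1/(O*√(O² + u²)) = -241/(O*√(O² + u²)))
N(F, 112) - 162245 = -241/((-76/3)*√((-76/3)² + 112²)) - 162245 = -241*(-3/76)/√(5776/9 + 12544) - 162245 = -241*(-3/76)/√(118672/9) - 162245 = -241*(-3/76)*3*√7417/29668 - 162245 = 2169*√7417/2254768 - 162245 = -162245 + 2169*√7417/2254768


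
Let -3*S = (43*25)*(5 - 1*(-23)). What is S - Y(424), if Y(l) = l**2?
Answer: -569428/3 ≈ -1.8981e+5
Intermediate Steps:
S = -30100/3 (S = -43*25*(5 - 1*(-23))/3 = -1075*(5 + 23)/3 = -1075*28/3 = -1/3*30100 = -30100/3 ≈ -10033.)
S - Y(424) = -30100/3 - 1*424**2 = -30100/3 - 1*179776 = -30100/3 - 179776 = -569428/3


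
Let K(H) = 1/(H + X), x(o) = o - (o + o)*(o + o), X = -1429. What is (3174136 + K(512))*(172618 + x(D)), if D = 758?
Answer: -6184851478949680/917 ≈ -6.7447e+12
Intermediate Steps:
x(o) = o - 4*o² (x(o) = o - 2*o*2*o = o - 4*o²)
K(H) = 1/(-1429 + H) (K(H) = 1/(H - 1429) = 1/(-1429 + H))
(3174136 + K(512))*(172618 + x(D)) = (3174136 + 1/(-1429 + 512))*(172618 + 758*(1 - 4*758)) = (3174136 + 1/(-917))*(172618 + 758*(1 - 3032)) = (3174136 - 1/917)*(172618 + 758*(-3031)) = 2910682711*(172618 - 2297498)/917 = (2910682711/917)*(-2124880) = -6184851478949680/917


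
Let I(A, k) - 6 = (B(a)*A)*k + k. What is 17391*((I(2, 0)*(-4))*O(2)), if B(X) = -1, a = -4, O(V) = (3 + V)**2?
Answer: -10434600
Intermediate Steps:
I(A, k) = 6 + k - A*k (I(A, k) = 6 + ((-A)*k + k) = 6 + (-A*k + k) = 6 + (k - A*k) = 6 + k - A*k)
17391*((I(2, 0)*(-4))*O(2)) = 17391*(((6 + 0 - 1*2*0)*(-4))*(3 + 2)**2) = 17391*(((6 + 0 + 0)*(-4))*5**2) = 17391*((6*(-4))*25) = 17391*(-24*25) = 17391*(-600) = -10434600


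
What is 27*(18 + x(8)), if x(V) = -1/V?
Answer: 3861/8 ≈ 482.63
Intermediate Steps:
27*(18 + x(8)) = 27*(18 - 1/8) = 27*(18 - 1*⅛) = 27*(18 - ⅛) = 27*(143/8) = 3861/8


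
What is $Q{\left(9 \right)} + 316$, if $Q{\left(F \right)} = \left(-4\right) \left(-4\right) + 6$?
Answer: $338$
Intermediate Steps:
$Q{\left(F \right)} = 22$ ($Q{\left(F \right)} = 16 + 6 = 22$)
$Q{\left(9 \right)} + 316 = 22 + 316 = 338$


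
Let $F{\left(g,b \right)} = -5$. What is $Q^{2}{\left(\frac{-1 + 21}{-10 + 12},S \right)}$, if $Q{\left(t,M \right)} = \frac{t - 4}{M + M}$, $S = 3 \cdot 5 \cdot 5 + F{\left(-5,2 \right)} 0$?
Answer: $\frac{1}{625} \approx 0.0016$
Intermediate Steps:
$S = 75$ ($S = 3 \cdot 5 \cdot 5 - 0 = 15 \cdot 5 + 0 = 75 + 0 = 75$)
$Q{\left(t,M \right)} = \frac{-4 + t}{2 M}$
$Q^{2}{\left(\frac{-1 + 21}{-10 + 12},S \right)} = \left(\frac{-4 + \frac{-1 + 21}{-10 + 12}}{2 \cdot 75}\right)^{2} = \left(\frac{1}{2} \cdot \frac{1}{75} \left(-4 + \frac{20}{2}\right)\right)^{2} = \left(\frac{1}{2} \cdot \frac{1}{75} \left(-4 + 20 \cdot \frac{1}{2}\right)\right)^{2} = \left(\frac{1}{2} \cdot \frac{1}{75} \left(-4 + 10\right)\right)^{2} = \left(\frac{1}{2} \cdot \frac{1}{75} \cdot 6\right)^{2} = \left(\frac{1}{25}\right)^{2} = \frac{1}{625}$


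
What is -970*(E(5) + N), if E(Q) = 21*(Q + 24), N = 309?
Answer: -890460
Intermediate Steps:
E(Q) = 504 + 21*Q (E(Q) = 21*(24 + Q) = 504 + 21*Q)
-970*(E(5) + N) = -970*((504 + 21*5) + 309) = -970*((504 + 105) + 309) = -970*(609 + 309) = -970*918 = -890460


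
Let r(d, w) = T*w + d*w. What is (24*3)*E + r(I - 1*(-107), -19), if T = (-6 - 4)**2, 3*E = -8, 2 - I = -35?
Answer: -4828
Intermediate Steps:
I = 37 (I = 2 - 1*(-35) = 2 + 35 = 37)
E = -8/3 (E = (1/3)*(-8) = -8/3 ≈ -2.6667)
T = 100 (T = (-10)**2 = 100)
r(d, w) = 100*w + d*w
(24*3)*E + r(I - 1*(-107), -19) = (24*3)*(-8/3) - 19*(100 + (37 - 1*(-107))) = 72*(-8/3) - 19*(100 + (37 + 107)) = -192 - 19*(100 + 144) = -192 - 19*244 = -192 - 4636 = -4828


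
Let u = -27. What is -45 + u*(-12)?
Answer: 279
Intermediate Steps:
-45 + u*(-12) = -45 - 27*(-12) = -45 + 324 = 279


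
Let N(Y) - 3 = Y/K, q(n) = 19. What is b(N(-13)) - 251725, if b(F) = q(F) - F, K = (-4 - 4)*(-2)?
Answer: -4027331/16 ≈ -2.5171e+5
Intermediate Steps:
K = 16 (K = -8*(-2) = 16)
N(Y) = 3 + Y/16
b(F) = 19 - F
b(N(-13)) - 251725 = (19 - (3 + (1/16)*(-13))) - 251725 = (19 - (3 - 13/16)) - 251725 = (19 - 1*35/16) - 251725 = (19 - 35/16) - 251725 = 269/16 - 251725 = -4027331/16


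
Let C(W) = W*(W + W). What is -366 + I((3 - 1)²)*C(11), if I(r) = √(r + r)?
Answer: -366 + 484*√2 ≈ 318.48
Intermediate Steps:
C(W) = 2*W² (C(W) = W*(2*W) = 2*W²)
I(r) = √2*√r (I(r) = √(2*r) = √2*√r)
-366 + I((3 - 1)²)*C(11) = -366 + (√2*√((3 - 1)²))*(2*11²) = -366 + (√2*√(2²))*(2*121) = -366 + (√2*√4)*242 = -366 + (√2*2)*242 = -366 + (2*√2)*242 = -366 + 484*√2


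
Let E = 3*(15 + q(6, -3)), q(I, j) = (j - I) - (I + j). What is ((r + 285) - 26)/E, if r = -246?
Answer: 13/9 ≈ 1.4444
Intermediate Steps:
q(I, j) = -2*I (q(I, j) = (j - I) + (-I - j) = -2*I)
E = 9 (E = 3*(15 - 2*6) = 3*(15 - 12) = 3*3 = 9)
((r + 285) - 26)/E = ((-246 + 285) - 26)/9 = (39 - 26)*(1/9) = 13*(1/9) = 13/9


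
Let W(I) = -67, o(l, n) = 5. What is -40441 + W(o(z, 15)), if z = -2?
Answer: -40508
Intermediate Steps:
-40441 + W(o(z, 15)) = -40441 - 67 = -40508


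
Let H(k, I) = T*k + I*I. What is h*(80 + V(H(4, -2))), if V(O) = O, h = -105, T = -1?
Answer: -8400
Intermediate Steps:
H(k, I) = I**2 - k (H(k, I) = -k + I*I = -k + I**2 = I**2 - k)
h*(80 + V(H(4, -2))) = -105*(80 + ((-2)**2 - 1*4)) = -105*(80 + (4 - 4)) = -105*(80 + 0) = -105*80 = -8400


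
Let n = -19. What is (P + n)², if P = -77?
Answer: 9216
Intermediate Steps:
(P + n)² = (-77 - 19)² = (-96)² = 9216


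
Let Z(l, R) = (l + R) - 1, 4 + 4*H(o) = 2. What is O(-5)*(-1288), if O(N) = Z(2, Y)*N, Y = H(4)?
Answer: 3220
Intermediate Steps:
H(o) = -1/2 (H(o) = -1 + (1/4)*2 = -1 + 1/2 = -1/2)
Y = -1/2 ≈ -0.50000
Z(l, R) = -1 + R + l (Z(l, R) = (R + l) - 1 = -1 + R + l)
O(N) = N/2 (O(N) = (-1 - 1/2 + 2)*N = N/2)
O(-5)*(-1288) = ((1/2)*(-5))*(-1288) = -5/2*(-1288) = 3220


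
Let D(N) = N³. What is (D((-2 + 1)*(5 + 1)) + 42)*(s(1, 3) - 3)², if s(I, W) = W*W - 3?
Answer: -1566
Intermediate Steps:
s(I, W) = -3 + W² (s(I, W) = W² - 3 = -3 + W²)
(D((-2 + 1)*(5 + 1)) + 42)*(s(1, 3) - 3)² = (((-2 + 1)*(5 + 1))³ + 42)*((-3 + 3²) - 3)² = ((-1*6)³ + 42)*((-3 + 9) - 3)² = ((-6)³ + 42)*(6 - 3)² = (-216 + 42)*3² = -174*9 = -1566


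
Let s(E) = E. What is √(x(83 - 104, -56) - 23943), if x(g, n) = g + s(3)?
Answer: 7*I*√489 ≈ 154.79*I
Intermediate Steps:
x(g, n) = 3 + g (x(g, n) = g + 3 = 3 + g)
√(x(83 - 104, -56) - 23943) = √((3 + (83 - 104)) - 23943) = √((3 - 21) - 23943) = √(-18 - 23943) = √(-23961) = 7*I*√489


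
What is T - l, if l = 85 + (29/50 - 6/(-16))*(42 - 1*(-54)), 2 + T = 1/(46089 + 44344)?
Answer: -403964186/2260825 ≈ -178.68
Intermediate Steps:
T = -180865/90433 (T = -2 + 1/(46089 + 44344) = -2 + 1/90433 = -180865/90433 ≈ -2.0000)
l = 4417/25 (l = 85 + (29*(1/50) - 6*(-1/16))*(42 + 54) = 85 + (29/50 + 3/8)*96 = 85 + (191/200)*96 = 85 + 2292/25 = 4417/25 ≈ 176.68)
T - l = -180865/90433 - 1*4417/25 = -180865/90433 - 4417/25 = -403964186/2260825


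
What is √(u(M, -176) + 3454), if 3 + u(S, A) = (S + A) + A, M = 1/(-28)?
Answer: √607397/14 ≈ 55.668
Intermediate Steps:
M = -1/28 ≈ -0.035714
u(S, A) = -3 + S + 2*A (u(S, A) = -3 + ((S + A) + A) = -3 + ((A + S) + A) = -3 + (S + 2*A) = -3 + S + 2*A)
√(u(M, -176) + 3454) = √((-3 - 1/28 + 2*(-176)) + 3454) = √((-3 - 1/28 - 352) + 3454) = √(-9941/28 + 3454) = √(86771/28) = √607397/14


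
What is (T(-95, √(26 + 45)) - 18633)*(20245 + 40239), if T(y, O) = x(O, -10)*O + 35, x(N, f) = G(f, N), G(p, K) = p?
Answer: -1124881432 - 604840*√71 ≈ -1.1300e+9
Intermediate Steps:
x(N, f) = f
T(y, O) = 35 - 10*O (T(y, O) = -10*O + 35 = 35 - 10*O)
(T(-95, √(26 + 45)) - 18633)*(20245 + 40239) = ((35 - 10*√(26 + 45)) - 18633)*(20245 + 40239) = ((35 - 10*√71) - 18633)*60484 = (-18598 - 10*√71)*60484 = -1124881432 - 604840*√71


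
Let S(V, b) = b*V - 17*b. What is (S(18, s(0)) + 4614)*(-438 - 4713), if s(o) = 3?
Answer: -23782167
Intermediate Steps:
S(V, b) = -17*b + V*b (S(V, b) = V*b - 17*b = -17*b + V*b)
(S(18, s(0)) + 4614)*(-438 - 4713) = (3*(-17 + 18) + 4614)*(-438 - 4713) = (3*1 + 4614)*(-5151) = (3 + 4614)*(-5151) = 4617*(-5151) = -23782167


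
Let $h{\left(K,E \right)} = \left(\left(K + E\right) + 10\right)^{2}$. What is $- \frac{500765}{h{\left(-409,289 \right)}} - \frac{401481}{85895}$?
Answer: $- \frac{1914845191}{41573180} \approx -46.06$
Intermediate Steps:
$h{\left(K,E \right)} = \left(10 + E + K\right)^{2}$ ($h{\left(K,E \right)} = \left(\left(E + K\right) + 10\right)^{2} = \left(10 + E + K\right)^{2}$)
$- \frac{500765}{h{\left(-409,289 \right)}} - \frac{401481}{85895} = - \frac{500765}{\left(10 + 289 - 409\right)^{2}} - \frac{401481}{85895} = - \frac{500765}{\left(-110\right)^{2}} - \frac{401481}{85895} = - \frac{500765}{12100} - \frac{401481}{85895} = \left(-500765\right) \frac{1}{12100} - \frac{401481}{85895} = - \frac{100153}{2420} - \frac{401481}{85895} = - \frac{1914845191}{41573180}$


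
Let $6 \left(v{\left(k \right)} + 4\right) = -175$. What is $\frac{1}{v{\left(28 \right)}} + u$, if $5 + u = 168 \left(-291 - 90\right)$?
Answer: $- \frac{12738593}{199} \approx -64013.0$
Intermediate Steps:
$v{\left(k \right)} = - \frac{199}{6}$ ($v{\left(k \right)} = -4 + \frac{1}{6} \left(-175\right) = -4 - \frac{175}{6} = - \frac{199}{6}$)
$u = -64013$ ($u = -5 + 168 \left(-291 - 90\right) = -5 + 168 \left(-381\right) = -5 - 64008 = -64013$)
$\frac{1}{v{\left(28 \right)}} + u = \frac{1}{- \frac{199}{6}} - 64013 = - \frac{6}{199} - 64013 = - \frac{12738593}{199}$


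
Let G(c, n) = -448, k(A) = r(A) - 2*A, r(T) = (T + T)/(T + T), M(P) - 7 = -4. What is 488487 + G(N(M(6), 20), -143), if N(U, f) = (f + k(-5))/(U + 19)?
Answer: 488039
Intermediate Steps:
M(P) = 3 (M(P) = 7 - 4 = 3)
r(T) = 1 (r(T) = (2*T)/((2*T)) = (2*T)*(1/(2*T)) = 1)
k(A) = 1 - 2*A
N(U, f) = (11 + f)/(19 + U) (N(U, f) = (f + (1 - 2*(-5)))/(U + 19) = (f + (1 + 10))/(19 + U) = (f + 11)/(19 + U) = (11 + f)/(19 + U))
488487 + G(N(M(6), 20), -143) = 488487 - 448 = 488039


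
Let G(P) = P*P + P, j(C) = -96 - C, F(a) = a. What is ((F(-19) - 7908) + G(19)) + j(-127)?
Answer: -7516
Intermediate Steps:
G(P) = P + P² (G(P) = P² + P = P + P²)
((F(-19) - 7908) + G(19)) + j(-127) = ((-19 - 7908) + 19*(1 + 19)) + (-96 - 1*(-127)) = (-7927 + 19*20) + (-96 + 127) = (-7927 + 380) + 31 = -7547 + 31 = -7516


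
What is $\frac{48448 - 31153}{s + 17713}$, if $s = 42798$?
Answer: $\frac{17295}{60511} \approx 0.28582$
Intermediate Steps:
$\frac{48448 - 31153}{s + 17713} = \frac{48448 - 31153}{42798 + 17713} = \frac{17295}{60511}$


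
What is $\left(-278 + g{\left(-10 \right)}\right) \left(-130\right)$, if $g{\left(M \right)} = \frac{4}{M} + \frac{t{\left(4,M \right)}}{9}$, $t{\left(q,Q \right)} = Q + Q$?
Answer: $\frac{328328}{9} \approx 36481.0$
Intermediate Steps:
$t{\left(q,Q \right)} = 2 Q$
$g{\left(M \right)} = \frac{4}{M} + \frac{2 M}{9}$
$\left(-278 + g{\left(-10 \right)}\right) \left(-130\right) = \left(-278 + \left(\frac{4}{-10} + \frac{2}{9} \left(-10\right)\right)\right) \left(-130\right) = \left(-278 + \left(4 \left(- \frac{1}{10}\right) - \frac{20}{9}\right)\right) \left(-130\right) = \left(-278 - \frac{118}{45}\right) \left(-130\right) = \left(- \frac{12628}{45}\right) \left(-130\right) = \frac{328328}{9}$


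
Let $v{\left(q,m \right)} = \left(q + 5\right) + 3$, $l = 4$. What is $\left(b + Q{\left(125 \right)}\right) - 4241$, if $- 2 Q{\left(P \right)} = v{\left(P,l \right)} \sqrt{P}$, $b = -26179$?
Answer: $-30420 - \frac{665 \sqrt{5}}{2} \approx -31164.0$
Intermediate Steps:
$v{\left(q,m \right)} = 8 + q$ ($v{\left(q,m \right)} = \left(5 + q\right) + 3 = 8 + q$)
$Q{\left(P \right)} = - \frac{\sqrt{P} \left(8 + P\right)}{2}$ ($Q{\left(P \right)} = - \frac{\left(8 + P\right) \sqrt{P}}{2} = - \frac{\sqrt{P} \left(8 + P\right)}{2}$)
$\left(b + Q{\left(125 \right)}\right) - 4241 = \left(-26179 + \frac{\sqrt{125} \left(-8 - 125\right)}{2}\right) - 4241 = \left(-26179 + \frac{5 \sqrt{5} \left(-8 - 125\right)}{2}\right) - 4241 = \left(-26179 + \frac{1}{2} \cdot 5 \sqrt{5} \left(-133\right)\right) - 4241 = \left(-26179 - \frac{665 \sqrt{5}}{2}\right) - 4241 = -30420 - \frac{665 \sqrt{5}}{2}$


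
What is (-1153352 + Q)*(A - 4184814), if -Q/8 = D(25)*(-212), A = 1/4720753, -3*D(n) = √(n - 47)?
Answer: 22785014577999192232/4720753 + 33505282623419936*I*√22/14162259 ≈ 4.8266e+12 + 1.1097e+10*I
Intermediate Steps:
D(n) = -√(-47 + n)/3 (D(n) = -√(n - 47)/3 = -√(-47 + n)/3)
A = 1/4720753 ≈ 2.1183e-7
Q = -1696*I*√22/3 (Q = -8*(-√(-47 + 25)/3)*(-212) = -8*(-I*√22/3)*(-212) = -1696*I*√22/3 ≈ -2651.6*I)
(-1153352 + Q)*(A - 4184814) = (-1153352 - 1696*I*√22/3)*(1/4720753 - 4184814) = (-1153352 - 1696*I*√22/3)*(-19755473244941/4720753) = 22785014577999192232/4720753 + 33505282623419936*I*√22/14162259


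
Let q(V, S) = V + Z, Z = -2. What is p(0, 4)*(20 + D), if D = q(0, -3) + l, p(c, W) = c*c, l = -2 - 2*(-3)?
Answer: 0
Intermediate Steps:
l = 4 (l = -2 + 6 = 4)
p(c, W) = c²
q(V, S) = -2 + V (q(V, S) = V - 2 = -2 + V)
D = 2 (D = (-2 + 0) + 4 = -2 + 4 = 2)
p(0, 4)*(20 + D) = 0²*(20 + 2) = 0*22 = 0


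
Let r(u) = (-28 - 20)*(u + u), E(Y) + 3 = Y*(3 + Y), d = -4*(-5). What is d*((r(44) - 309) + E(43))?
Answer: -51160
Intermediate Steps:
d = 20
E(Y) = -3 + Y*(3 + Y)
r(u) = -96*u
d*((r(44) - 309) + E(43)) = 20*((-96*44 - 309) + (-3 + 43² + 3*43)) = 20*((-4224 - 309) + (-3 + 1849 + 129)) = 20*(-4533 + 1975) = 20*(-2558) = -51160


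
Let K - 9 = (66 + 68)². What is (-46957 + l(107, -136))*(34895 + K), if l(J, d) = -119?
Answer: -2488437360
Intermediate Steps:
K = 17965 (K = 9 + (66 + 68)² = 9 + 134² = 9 + 17956 = 17965)
(-46957 + l(107, -136))*(34895 + K) = (-46957 - 119)*(34895 + 17965) = -47076*52860 = -2488437360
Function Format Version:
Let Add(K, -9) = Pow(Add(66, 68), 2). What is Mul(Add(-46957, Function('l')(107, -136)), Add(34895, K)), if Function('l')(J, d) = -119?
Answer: -2488437360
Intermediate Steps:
K = 17965 (K = Add(9, Pow(Add(66, 68), 2)) = Add(9, Pow(134, 2)) = Add(9, 17956) = 17965)
Mul(Add(-46957, Function('l')(107, -136)), Add(34895, K)) = Mul(Add(-46957, -119), Add(34895, 17965)) = Mul(-47076, 52860) = -2488437360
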